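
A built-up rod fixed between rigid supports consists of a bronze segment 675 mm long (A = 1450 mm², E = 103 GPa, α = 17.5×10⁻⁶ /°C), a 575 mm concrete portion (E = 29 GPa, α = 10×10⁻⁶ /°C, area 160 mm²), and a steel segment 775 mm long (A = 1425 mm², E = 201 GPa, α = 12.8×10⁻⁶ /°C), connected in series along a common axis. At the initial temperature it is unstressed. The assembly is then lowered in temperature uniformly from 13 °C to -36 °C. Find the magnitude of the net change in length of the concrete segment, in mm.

Free thermal contraction of the whole bar: Σ αᵢΔT Lᵢ = 17.5×10⁻⁶×49×675 + 10×10⁻⁶×49×575 + 12.8×10⁻⁶×49×775 = 1.347 mm.
Since the ends are fixed, an axial force P builds up, equal in every segment, with P · Σ Lᵢ/(AᵢEᵢ) = δ_free.
Σ Lᵢ/(AᵢEᵢ) = 675/(1450×103×10³) + 575/(160×29×10³) + 775/(1425×201×10³) = 0.0001311 mm/N.
So P = 1.347 / 0.0001311 = 10.27 kN, tensile.
For the concrete segment, free thermal change = 10×10⁻⁶×49×575 = 0.2818 mm and elastic change from P = 10270×575/(160×29×10³) = 1.272 mm; these oppose, so the net change is 0.991 mm (segment lengthens).

|ΔL| ≈ 0.991 mm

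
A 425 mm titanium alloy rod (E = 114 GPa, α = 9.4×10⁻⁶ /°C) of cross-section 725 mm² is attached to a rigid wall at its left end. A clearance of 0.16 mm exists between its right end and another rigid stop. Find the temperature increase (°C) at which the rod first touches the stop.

Contact occurs when the free expansion equals the gap: αΔT L = 0.16 mm.
So ΔT = g/(αL) = 0.16/(9.4×10⁻⁶ × 425) = 40.05 °C.

ΔT ≈ 40.1 °C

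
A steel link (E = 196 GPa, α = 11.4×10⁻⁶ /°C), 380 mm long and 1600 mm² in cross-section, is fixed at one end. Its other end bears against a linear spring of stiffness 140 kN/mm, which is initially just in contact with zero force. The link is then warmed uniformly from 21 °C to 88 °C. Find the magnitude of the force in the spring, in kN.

If the spring were absent the link would lengthen by αΔT L = 11.4×10⁻⁶ × 67 × 380 = 0.2902 mm.
Let P be the compressive force at the spring. The link shortens elastically by PL/(AE) and the spring compresses by P/k; together these equal δ_free.
P [ L/(AE) + 1/k ] = δ_free → P [ 380/(1600×196×10³) + 1/(140×10³) ] = 0.2902.
P = 0.2902 / 8.355×10⁻⁶ = 34740 N.

P ≈ 34.7 kN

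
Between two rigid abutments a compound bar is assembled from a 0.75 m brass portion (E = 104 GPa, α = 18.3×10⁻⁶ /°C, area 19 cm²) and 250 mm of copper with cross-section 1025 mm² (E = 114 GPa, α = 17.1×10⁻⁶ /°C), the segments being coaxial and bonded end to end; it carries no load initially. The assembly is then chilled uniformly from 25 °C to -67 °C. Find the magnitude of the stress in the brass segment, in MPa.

σ ≈ 147 MPa (tensile)

If the supports were absent, the total length change would be Σ αᵢΔT Lᵢ = 18.3×10⁻⁶×92×750 + 17.1×10⁻⁶×92×250 = 1.656 mm.
The walls prevent any net length change, so an axial force P (same in every segment) develops. Compatibility: P · Σ Lᵢ/(AᵢEᵢ) = δ_free.
The series flexibility is Σ Lᵢ/(AᵢEᵢ) = 750/(1900×104×10³) + 250/(1025×114×10³) = 5.935×10⁻⁶ mm/N.
P = 1.656 / 5.935×10⁻⁶ = 279000 N = 279 kN, tensile.
σ_{brass} = P / A = 279000 / 1900 = 146.9 MPa.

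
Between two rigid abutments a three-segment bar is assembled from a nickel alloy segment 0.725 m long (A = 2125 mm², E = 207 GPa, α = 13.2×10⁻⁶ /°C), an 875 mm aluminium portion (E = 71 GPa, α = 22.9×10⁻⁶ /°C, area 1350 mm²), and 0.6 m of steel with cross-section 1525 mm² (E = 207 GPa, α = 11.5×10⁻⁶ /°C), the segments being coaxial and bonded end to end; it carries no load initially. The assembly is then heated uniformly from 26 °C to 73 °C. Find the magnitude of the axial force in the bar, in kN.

If the supports were absent, the total length change would be Σ αᵢΔT Lᵢ = 13.2×10⁻⁶×47×725 + 22.9×10⁻⁶×47×875 + 11.5×10⁻⁶×47×600 = 1.716 mm.
The walls prevent any net length change, so an axial force P (same in every segment) develops. Compatibility: P · Σ Lᵢ/(AᵢEᵢ) = δ_free.
The series flexibility is Σ Lᵢ/(AᵢEᵢ) = 725/(2125×207×10³) + 875/(1350×71×10³) + 600/(1525×207×10³) = 1.268×10⁻⁵ mm/N.
Hence P = δ_free / Σ(L/AE) = 1.716/1.268×10⁻⁵ = 135.3 kN (compressive).

P ≈ 135 kN (compressive)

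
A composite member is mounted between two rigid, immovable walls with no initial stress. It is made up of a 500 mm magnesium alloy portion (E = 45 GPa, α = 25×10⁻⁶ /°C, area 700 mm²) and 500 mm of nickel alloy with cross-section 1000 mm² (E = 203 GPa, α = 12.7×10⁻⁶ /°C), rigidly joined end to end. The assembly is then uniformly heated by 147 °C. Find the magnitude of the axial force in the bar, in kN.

If the supports were absent, the total length change would be Σ αᵢΔT Lᵢ = 25×10⁻⁶×147×500 + 12.7×10⁻⁶×147×500 = 2.771 mm.
The walls prevent any net length change, so an axial force P (same in every segment) develops. Compatibility: P · Σ Lᵢ/(AᵢEᵢ) = δ_free.
Σ Lᵢ/(AᵢEᵢ) = 500/(700×45×10³) + 500/(1000×203×10³) = 1.834×10⁻⁵ mm/N.
P = 2.771 / 1.834×10⁻⁵ = 151100 N = 151.1 kN, compressive.

P ≈ 151 kN (compressive)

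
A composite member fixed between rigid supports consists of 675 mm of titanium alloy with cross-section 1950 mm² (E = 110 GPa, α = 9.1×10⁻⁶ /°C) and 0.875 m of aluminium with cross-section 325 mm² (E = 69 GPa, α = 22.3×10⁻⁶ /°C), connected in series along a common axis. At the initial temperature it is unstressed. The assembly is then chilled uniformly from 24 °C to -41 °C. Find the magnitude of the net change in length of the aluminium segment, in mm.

|ΔL| ≈ 0.275 mm

If the supports were absent, the total length change would be Σ αᵢΔT Lᵢ = 9.1×10⁻⁶×65×675 + 22.3×10⁻⁶×65×875 = 1.668 mm.
The rigid supports impose zero overall length change; the single axial force P common to all segments must satisfy P Σ Lᵢ/(AᵢEᵢ) = δ_free.
The series flexibility is Σ Lᵢ/(AᵢEᵢ) = 675/(1950×110×10³) + 875/(325×69×10³) = 4.217×10⁻⁵ mm/N.
P = 1.668 / 4.217×10⁻⁵ = 39550 N = 39.55 kN, tensile.
For the aluminium segment, free thermal change = 22.3×10⁻⁶×65×875 = 1.268 mm and elastic change from P = 39550×875/(325×69×10³) = 1.543 mm; these oppose, so the net change is 0.275 mm (segment lengthens).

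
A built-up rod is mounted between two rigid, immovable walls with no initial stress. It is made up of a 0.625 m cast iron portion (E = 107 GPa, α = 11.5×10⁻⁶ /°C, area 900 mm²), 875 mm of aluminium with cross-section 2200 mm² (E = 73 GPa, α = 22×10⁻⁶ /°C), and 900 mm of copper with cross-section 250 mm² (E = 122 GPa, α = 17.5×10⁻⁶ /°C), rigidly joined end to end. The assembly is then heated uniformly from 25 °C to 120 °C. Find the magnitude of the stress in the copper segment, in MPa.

σ ≈ 387 MPa (compressive)

Free thermal expansion of the whole bar: Σ αᵢΔT Lᵢ = 11.5×10⁻⁶×95×625 + 22×10⁻⁶×95×875 + 17.5×10⁻⁶×95×900 = 4.008 mm.
Since the ends are fixed, an axial force P builds up, equal in every segment, with P · Σ Lᵢ/(AᵢEᵢ) = δ_free.
Σ Lᵢ/(AᵢEᵢ) = 625/(900×107×10³) + 875/(2200×73×10³) + 900/(250×122×10³) = 4.145×10⁻⁵ mm/N.
Hence P = δ_free / Σ(L/AE) = 4.008/4.145×10⁻⁵ = 96.7 kN (compressive).
σ_{copper} = P / A = 96700 / 250 = 386.8 MPa.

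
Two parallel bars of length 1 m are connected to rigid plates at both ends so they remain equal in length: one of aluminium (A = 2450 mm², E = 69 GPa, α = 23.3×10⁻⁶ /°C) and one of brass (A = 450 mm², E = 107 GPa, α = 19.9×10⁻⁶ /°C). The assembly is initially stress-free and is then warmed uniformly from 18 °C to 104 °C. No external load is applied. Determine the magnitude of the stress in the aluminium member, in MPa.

σ ≈ 4.47 MPa (compressive)

Equilibrium of a rigid end plate with no external load gives equal and opposite internal forces ±P in the two members. Since α_{aluminium} > α_{brass}, heating drives the aluminium into compression and the brass into tension.
Compatibility of the two members (thermal + elastic change equal): (α₁ − α₂)ΔT = P·[1/(A₁E₁) + 1/(A₂E₂)].
|α₁ − α₂|·ΔT = 3.4×10⁻⁶ × 86 = 0.0002924.
1/(A₁E₁) + 1/(A₂E₂) = 1/(2450×69×10³) + 1/(450×107×10³) = 2.668×10⁻⁸ N⁻¹.
P = 0.0002924 / 2.668×10⁻⁸ = 10960 N = 10.96 kN.
σ_{aluminium} = P/A₁ = 10960/2450 = 4.473 MPa, compressive.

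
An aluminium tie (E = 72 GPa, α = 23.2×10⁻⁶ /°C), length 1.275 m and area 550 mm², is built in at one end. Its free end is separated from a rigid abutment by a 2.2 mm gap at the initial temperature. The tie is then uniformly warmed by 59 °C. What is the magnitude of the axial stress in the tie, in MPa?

Unrestrained expansion: δ_free = αΔT L = 23.2×10⁻⁶ × 59 × 1275 = 1.745 mm.
This is smaller than the 2.2 mm clearance, so the tie expands freely without reaching the stop — the stress is zero.

σ ≈ 0 MPa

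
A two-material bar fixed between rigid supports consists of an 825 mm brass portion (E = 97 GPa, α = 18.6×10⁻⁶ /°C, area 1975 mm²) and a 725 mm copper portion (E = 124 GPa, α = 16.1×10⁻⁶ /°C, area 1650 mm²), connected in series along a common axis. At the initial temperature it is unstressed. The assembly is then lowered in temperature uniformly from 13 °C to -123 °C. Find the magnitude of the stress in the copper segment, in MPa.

σ ≈ 284 MPa (tensile)

Free thermal contraction of the whole bar: Σ αᵢΔT Lᵢ = 18.6×10⁻⁶×136×825 + 16.1×10⁻⁶×136×725 = 3.674 mm.
The rigid supports impose zero overall length change; the single axial force P common to all segments must satisfy P Σ Lᵢ/(AᵢEᵢ) = δ_free.
Σ Lᵢ/(AᵢEᵢ) = 825/(1975×97×10³) + 725/(1650×124×10³) = 7.85×10⁻⁶ mm/N.
P = 3.674 / 7.85×10⁻⁶ = 468100 N = 468.1 kN, tensile.
σ_{copper} = P / A = 468100 / 1650 = 283.7 MPa.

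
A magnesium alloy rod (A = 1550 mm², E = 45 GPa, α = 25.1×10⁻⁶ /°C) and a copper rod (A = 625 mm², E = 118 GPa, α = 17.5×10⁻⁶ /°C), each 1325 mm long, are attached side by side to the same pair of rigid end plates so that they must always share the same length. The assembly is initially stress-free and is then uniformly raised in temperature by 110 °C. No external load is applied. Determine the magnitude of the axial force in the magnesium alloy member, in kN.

P ≈ 30 kN (compressive in the magnesium alloy)

The magnesium alloy has the larger α, so on heating it would change length more than the copper if both were free. The rigid plates force a common final length, so the magnesium alloy is put into compression and the copper into tension, with equal and opposite forces P (no external load).
Setting the final lengths equal and cancelling L: (α₁ − α₂)ΔT = P/(A₁E₁) + P/(A₂E₂).
|α₁ − α₂|·ΔT = 7.6×10⁻⁶ × 110 = 0.000836.
1/(A₁E₁) + 1/(A₂E₂) = 1/(1550×45×10³) + 1/(625×118×10³) = 2.79×10⁻⁸ N⁻¹.
P = 0.000836 / 2.79×10⁻⁸ = 29970 N = 29.97 kN.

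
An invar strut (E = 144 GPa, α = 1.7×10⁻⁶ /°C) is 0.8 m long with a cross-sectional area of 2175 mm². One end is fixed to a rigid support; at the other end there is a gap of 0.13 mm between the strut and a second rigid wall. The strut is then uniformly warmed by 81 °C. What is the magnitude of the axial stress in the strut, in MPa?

If the wall were absent the strut would grow by αΔT L = 1.7×10⁻⁶ × 81 × 800 = 0.1102 mm.
This is smaller than the 0.13 mm clearance, so the strut expands freely without reaching the stop — the stress is zero.

σ ≈ 0 MPa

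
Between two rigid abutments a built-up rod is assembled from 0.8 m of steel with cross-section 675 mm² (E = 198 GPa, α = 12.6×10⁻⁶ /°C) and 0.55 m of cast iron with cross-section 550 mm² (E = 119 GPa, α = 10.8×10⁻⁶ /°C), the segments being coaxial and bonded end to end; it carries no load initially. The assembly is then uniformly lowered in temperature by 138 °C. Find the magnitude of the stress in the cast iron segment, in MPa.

σ ≈ 279 MPa (tensile)

With the walls removed the bar would change length by δ_free = Σ αᵢΔT Lᵢ = 12.6×10⁻⁶×138×800 + 10.8×10⁻⁶×138×550 = 2.211 mm.
The rigid supports impose zero overall length change; the single axial force P common to all segments must satisfy P Σ Lᵢ/(AᵢEᵢ) = δ_free.
The series flexibility is Σ Lᵢ/(AᵢEᵢ) = 800/(675×198×10³) + 550/(550×119×10³) = 1.439×10⁻⁵ mm/N.
P = 2.211 / 1.439×10⁻⁵ = 153600 N = 153.6 kN, tensile.
σ_{cast iron} = P / A = 153600 / 550 = 279.3 MPa.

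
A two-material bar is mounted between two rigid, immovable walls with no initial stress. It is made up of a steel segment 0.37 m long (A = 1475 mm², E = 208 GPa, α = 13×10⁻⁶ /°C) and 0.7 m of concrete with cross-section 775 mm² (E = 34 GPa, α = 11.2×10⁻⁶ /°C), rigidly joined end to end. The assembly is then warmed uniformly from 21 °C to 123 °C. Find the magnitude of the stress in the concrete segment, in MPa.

Free thermal expansion of the whole bar: Σ αᵢΔT Lᵢ = 13×10⁻⁶×102×370 + 11.2×10⁻⁶×102×700 = 1.29 mm.
Since the ends are fixed, an axial force P builds up, equal in every segment, with P · Σ Lᵢ/(AᵢEᵢ) = δ_free.
The series flexibility is Σ Lᵢ/(AᵢEᵢ) = 370/(1475×208×10³) + 700/(775×34×10³) = 2.777×10⁻⁵ mm/N.
So P = 1.29 / 2.777×10⁻⁵ = 46.46 kN, compressive.
σ_{concrete} = P / A = 46460 / 775 = 59.95 MPa.

σ ≈ 60 MPa (compressive)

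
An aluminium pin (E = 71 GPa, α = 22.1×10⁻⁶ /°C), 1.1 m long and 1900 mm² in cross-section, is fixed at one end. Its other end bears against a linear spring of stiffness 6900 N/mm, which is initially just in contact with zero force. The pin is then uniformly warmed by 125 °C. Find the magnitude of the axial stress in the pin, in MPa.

If the spring were absent the pin would lengthen by αΔT L = 22.1×10⁻⁶ × 125 × 1100 = 3.039 mm.
With a force P in the spring, the elastic change of the pin is PL/(AE) and that of the spring is P/k; compatibility requires their sum to equal δ_free.
P [ L/(AE) + 1/k ] = δ_free → P [ 1100/(1900×71×10³) + 1/(6900) ] = 3.039.
P = 3.039 / 0.0001531 = 19850 N.
σ = P/A = 19850/1900 = 10.45 MPa.

σ ≈ 10.4 MPa (compressive)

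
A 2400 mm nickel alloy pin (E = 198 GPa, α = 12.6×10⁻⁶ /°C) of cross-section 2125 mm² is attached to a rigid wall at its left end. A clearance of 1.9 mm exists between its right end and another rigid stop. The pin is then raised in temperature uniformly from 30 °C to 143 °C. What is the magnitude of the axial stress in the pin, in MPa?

σ ≈ 125 MPa (compressive)

Unrestrained expansion: δ_free = αΔT L = 12.6×10⁻⁶ × 113 × 2400 = 3.417 mm.
This exceeds the 1.9 mm gap, so the wall pushes back. The portion of expansion that must be recovered elastically is δ_free − gap = 3.417 − 1.9 = 1.517 mm.
Compatibility: PL/(AE) = 1.517 mm, so σ = P/A = E × (1.517/2400) = 125.2 MPa.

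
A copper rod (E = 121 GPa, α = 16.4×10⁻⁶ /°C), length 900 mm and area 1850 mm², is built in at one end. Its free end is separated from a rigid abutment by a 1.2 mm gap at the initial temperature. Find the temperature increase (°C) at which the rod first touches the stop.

ΔT ≈ 81.3 °C

Contact occurs when the free expansion equals the gap: αΔT L = 1.2 mm.
So ΔT = g/(αL) = 1.2/(16.4×10⁻⁶ × 900) = 81.3 °C.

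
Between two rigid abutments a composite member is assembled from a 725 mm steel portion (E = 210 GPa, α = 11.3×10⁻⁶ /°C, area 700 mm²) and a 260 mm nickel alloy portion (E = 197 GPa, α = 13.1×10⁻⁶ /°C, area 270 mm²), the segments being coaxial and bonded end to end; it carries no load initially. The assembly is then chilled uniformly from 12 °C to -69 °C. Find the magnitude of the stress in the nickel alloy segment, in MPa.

If the supports were absent, the total length change would be Σ αᵢΔT Lᵢ = 11.3×10⁻⁶×81×725 + 13.1×10⁻⁶×81×260 = 0.9395 mm.
The walls prevent any net length change, so an axial force P (same in every segment) develops. Compatibility: P · Σ Lᵢ/(AᵢEᵢ) = δ_free.
Σ Lᵢ/(AᵢEᵢ) = 725/(700×210×10³) + 260/(270×197×10³) = 9.82×10⁻⁶ mm/N.
So P = 0.9395 / 9.82×10⁻⁶ = 95.67 kN, tensile.
σ_{nickel alloy} = P / A = 95670 / 270 = 354.3 MPa.

σ ≈ 354 MPa (tensile)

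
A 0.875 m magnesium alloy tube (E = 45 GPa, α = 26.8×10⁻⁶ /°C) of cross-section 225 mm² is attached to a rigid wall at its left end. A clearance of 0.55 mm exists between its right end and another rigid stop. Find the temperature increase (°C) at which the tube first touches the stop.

Contact occurs when the free expansion equals the gap: αΔT L = 0.55 mm.
So ΔT = g/(αL) = 0.55/(26.8×10⁻⁶ × 875) = 23.45 °C.

ΔT ≈ 23.5 °C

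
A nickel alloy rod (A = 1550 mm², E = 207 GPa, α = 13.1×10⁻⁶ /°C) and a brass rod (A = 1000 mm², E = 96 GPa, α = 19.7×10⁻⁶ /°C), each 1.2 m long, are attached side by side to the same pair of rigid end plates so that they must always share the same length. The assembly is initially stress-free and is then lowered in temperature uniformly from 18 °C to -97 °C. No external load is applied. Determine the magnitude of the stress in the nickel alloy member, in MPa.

σ ≈ 36.2 MPa (compressive)

The brass has the larger α, so on cooling it would change length more than the nickel alloy if both were free. The rigid plates force a common final length, so the brass is put into tension and the nickel alloy into compression, with equal and opposite forces P (no external load).
Compatibility of the two members (thermal + elastic change equal): (α₁ − α₂)ΔT = P·[1/(A₁E₁) + 1/(A₂E₂)].
|α₁ − α₂|·ΔT = 6.6×10⁻⁶ × 115 = 0.000759.
1/(A₁E₁) + 1/(A₂E₂) = 1/(1550×207×10³) + 1/(1000×96×10³) = 1.353×10⁻⁸ N⁻¹.
P = 0.000759 / 1.353×10⁻⁸ = 56080 N = 56.08 kN.
σ_{nickel alloy} = P/A₁ = 56080/1550 = 36.18 MPa, compressive.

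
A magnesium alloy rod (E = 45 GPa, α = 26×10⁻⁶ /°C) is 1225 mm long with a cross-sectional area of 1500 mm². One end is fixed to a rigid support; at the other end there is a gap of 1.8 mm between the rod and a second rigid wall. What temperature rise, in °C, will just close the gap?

The gap closes when αΔT L = 1.8 mm, since the rod is still unstressed at that instant.
ΔT = 1.8 / (26×10⁻⁶ × 1225) = 56.51 °C.

ΔT ≈ 56.5 °C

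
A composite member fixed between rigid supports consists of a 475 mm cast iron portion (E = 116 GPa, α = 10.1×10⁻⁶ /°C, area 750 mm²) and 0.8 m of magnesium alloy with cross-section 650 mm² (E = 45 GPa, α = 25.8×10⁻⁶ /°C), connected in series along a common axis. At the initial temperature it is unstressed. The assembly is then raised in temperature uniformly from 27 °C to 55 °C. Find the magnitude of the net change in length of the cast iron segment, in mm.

Free thermal expansion of the whole bar: Σ αᵢΔT Lᵢ = 10.1×10⁻⁶×28×475 + 25.8×10⁻⁶×28×800 = 0.7123 mm.
Since the ends are fixed, an axial force P builds up, equal in every segment, with P · Σ Lᵢ/(AᵢEᵢ) = δ_free.
The series flexibility is Σ Lᵢ/(AᵢEᵢ) = 475/(750×116×10³) + 800/(650×45×10³) = 3.281×10⁻⁵ mm/N.
So P = 0.7123 / 3.281×10⁻⁵ = 21.71 kN, compressive.
For the cast iron segment, free thermal change = 10.1×10⁻⁶×28×475 = 0.1343 mm and elastic change from P = 21710×475/(750×116×10³) = 0.1185 mm; these oppose, so the net change is 0.0158 mm (segment lengthens).

|ΔL| ≈ 0.0158 mm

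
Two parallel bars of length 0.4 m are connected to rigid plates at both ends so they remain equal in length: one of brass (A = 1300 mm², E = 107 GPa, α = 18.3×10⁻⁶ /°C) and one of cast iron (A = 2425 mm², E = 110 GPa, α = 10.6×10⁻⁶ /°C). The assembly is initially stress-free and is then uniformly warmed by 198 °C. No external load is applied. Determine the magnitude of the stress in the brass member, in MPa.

Both members must finish at the same length. With the larger α, the brass tends to over-expand; the plates restrain it, putting the brass in compression and the cast iron in tension. With no external load the two internal forces are equal and opposite, magnitude P.
Equating the net (thermal + elastic) strains gives |α₁ − α₂|·ΔT = P·[1/(A₁E₁) + 1/(A₂E₂)].
|α₁ − α₂|·ΔT = 7.7×10⁻⁶ × 198 = 0.001525.
1/(A₁E₁) + 1/(A₂E₂) = 1/(1300×107×10³) + 1/(2425×110×10³) = 1.094×10⁻⁸ N⁻¹.
P = 0.001525 / 1.094×10⁻⁸ = 139400 N = 139.4 kN.
σ_{brass} = P/A₁ = 139400/1300 = 107.2 MPa, compressive.

σ ≈ 107 MPa (compressive)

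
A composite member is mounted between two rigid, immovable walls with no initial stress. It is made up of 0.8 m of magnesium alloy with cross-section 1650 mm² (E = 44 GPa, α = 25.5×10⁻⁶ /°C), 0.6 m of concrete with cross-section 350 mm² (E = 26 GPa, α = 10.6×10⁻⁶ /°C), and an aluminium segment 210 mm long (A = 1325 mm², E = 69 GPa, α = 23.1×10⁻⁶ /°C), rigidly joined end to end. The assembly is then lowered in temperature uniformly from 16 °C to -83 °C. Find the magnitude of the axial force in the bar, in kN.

If the supports were absent, the total length change would be Σ αᵢΔT Lᵢ = 25.5×10⁻⁶×99×800 + 10.6×10⁻⁶×99×600 + 23.1×10⁻⁶×99×210 = 3.129 mm.
The rigid supports impose zero overall length change; the single axial force P common to all segments must satisfy P Σ Lᵢ/(AᵢEᵢ) = δ_free.
The series flexibility is Σ Lᵢ/(AᵢEᵢ) = 800/(1650×44×10³) + 600/(350×26×10³) + 210/(1325×69×10³) = 7.925×10⁻⁵ mm/N.
Hence P = δ_free / Σ(L/AE) = 3.129/7.925×10⁻⁵ = 39.49 kN (tensile).

P ≈ 39.5 kN (tensile)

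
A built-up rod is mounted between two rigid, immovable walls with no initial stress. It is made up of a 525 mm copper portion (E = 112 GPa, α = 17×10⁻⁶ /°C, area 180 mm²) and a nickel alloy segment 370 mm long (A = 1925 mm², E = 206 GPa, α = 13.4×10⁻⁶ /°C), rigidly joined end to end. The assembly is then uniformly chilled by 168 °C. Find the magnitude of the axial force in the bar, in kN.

With the walls removed the bar would change length by δ_free = Σ αᵢΔT Lᵢ = 17×10⁻⁶×168×525 + 13.4×10⁻⁶×168×370 = 2.332 mm.
Since the ends are fixed, an axial force P builds up, equal in every segment, with P · Σ Lᵢ/(AᵢEᵢ) = δ_free.
Σ Lᵢ/(AᵢEᵢ) = 525/(180×112×10³) + 370/(1925×206×10³) = 2.697×10⁻⁵ mm/N.
Hence P = δ_free / Σ(L/AE) = 2.332/2.697×10⁻⁵ = 86.46 kN (tensile).

P ≈ 86.5 kN (tensile)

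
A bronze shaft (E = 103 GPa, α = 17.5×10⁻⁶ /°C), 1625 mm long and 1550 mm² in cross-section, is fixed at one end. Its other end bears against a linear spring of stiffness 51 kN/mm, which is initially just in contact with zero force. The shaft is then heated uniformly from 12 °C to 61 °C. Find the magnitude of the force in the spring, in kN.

If the spring were absent the shaft would lengthen by αΔT L = 17.5×10⁻⁶ × 49 × 1625 = 1.393 mm.
With a force P in the spring, the elastic change of the shaft is PL/(AE) and that of the spring is P/k; compatibility requires their sum to equal δ_free.
P [ L/(AE) + 1/k ] = δ_free → P [ 1625/(1550×103×10³) + 1/(51×10³) ] = 1.393.
P = 1.393 / 2.979×10⁻⁵ = 46780 N.

P ≈ 46.8 kN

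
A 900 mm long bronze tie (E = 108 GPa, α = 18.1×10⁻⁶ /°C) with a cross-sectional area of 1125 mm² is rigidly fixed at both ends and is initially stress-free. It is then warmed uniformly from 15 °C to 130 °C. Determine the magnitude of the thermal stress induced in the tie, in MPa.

σ ≈ 225 MPa (compressive)

The supports are rigid, so the total axial strain is zero. The restrained thermal strain is ε = αΔT = 18.1×10⁻⁶ × 115 = 2081.5×10⁻⁶.
σ = EαΔT = 108×10³ × 18.1×10⁻⁶ × 115 = 224.8 MPa (compressive; the tie is trying to expand).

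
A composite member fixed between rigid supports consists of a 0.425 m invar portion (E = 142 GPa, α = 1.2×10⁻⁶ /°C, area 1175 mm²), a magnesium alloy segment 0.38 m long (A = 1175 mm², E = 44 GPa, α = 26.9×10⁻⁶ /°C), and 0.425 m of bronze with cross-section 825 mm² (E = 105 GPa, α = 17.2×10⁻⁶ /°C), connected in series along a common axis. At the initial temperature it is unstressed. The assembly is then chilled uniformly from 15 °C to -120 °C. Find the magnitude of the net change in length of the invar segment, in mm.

|ΔL| ≈ 0.35 mm

If the supports were absent, the total length change would be Σ αᵢΔT Lᵢ = 1.2×10⁻⁶×135×425 + 26.9×10⁻⁶×135×380 + 17.2×10⁻⁶×135×425 = 2.436 mm.
The rigid supports impose zero overall length change; the single axial force P common to all segments must satisfy P Σ Lᵢ/(AᵢEᵢ) = δ_free.
Σ Lᵢ/(AᵢEᵢ) = 425/(1175×142×10³) + 380/(1175×44×10³) + 425/(825×105×10³) = 1.48×10⁻⁵ mm/N.
Hence P = δ_free / Σ(L/AE) = 2.436/1.48×10⁻⁵ = 164.5 kN (tensile).
For the invar segment, free thermal change = 1.2×10⁻⁶×135×425 = 0.06885 mm and elastic change from P = 164500×425/(1175×142×10³) = 0.4191 mm; these oppose, so the net change is 0.35 mm (segment lengthens).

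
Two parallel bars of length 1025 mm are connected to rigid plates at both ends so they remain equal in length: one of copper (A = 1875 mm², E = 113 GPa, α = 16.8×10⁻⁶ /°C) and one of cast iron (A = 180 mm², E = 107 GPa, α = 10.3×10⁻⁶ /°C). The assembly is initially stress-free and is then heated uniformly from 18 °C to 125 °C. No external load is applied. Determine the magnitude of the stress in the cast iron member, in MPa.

σ ≈ 68.2 MPa (tensile)

Equilibrium of a rigid end plate with no external load gives equal and opposite internal forces ±P in the two members. Since α_{copper} > α_{cast iron}, heating drives the copper into compression and the cast iron into tension.
Setting the final lengths equal and cancelling L: (α₁ − α₂)ΔT = P/(A₁E₁) + P/(A₂E₂).
|α₁ − α₂|·ΔT = 6.5×10⁻⁶ × 107 = 0.0006955.
1/(A₁E₁) + 1/(A₂E₂) = 1/(1875×113×10³) + 1/(180×107×10³) = 5.664×10⁻⁸ N⁻¹.
P = 0.0006955 / 5.664×10⁻⁸ = 12280 N = 12.28 kN.
σ_{cast iron} = P/A₂ = 12280/180 = 68.22 MPa, tensile.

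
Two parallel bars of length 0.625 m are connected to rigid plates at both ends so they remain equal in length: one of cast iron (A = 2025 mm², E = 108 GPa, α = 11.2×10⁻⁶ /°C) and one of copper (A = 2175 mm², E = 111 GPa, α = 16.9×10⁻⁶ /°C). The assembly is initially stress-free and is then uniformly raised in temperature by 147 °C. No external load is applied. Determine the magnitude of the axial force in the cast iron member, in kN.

P ≈ 96.1 kN (tensile in the cast iron)

The copper has the larger α, so on heating it would change length more than the cast iron if both were free. The rigid plates force a common final length, so the copper is put into compression and the cast iron into tension, with equal and opposite forces P (no external load).
Compatibility of the two members (thermal + elastic change equal): (α₁ − α₂)ΔT = P·[1/(A₁E₁) + 1/(A₂E₂)].
|α₁ − α₂|·ΔT = 5.7×10⁻⁶ × 147 = 0.0008379.
1/(A₁E₁) + 1/(A₂E₂) = 1/(2025×108×10³) + 1/(2175×111×10³) = 8.715×10⁻⁹ N⁻¹.
So P = 0.0008379 / 8.715×10⁻⁹ = 96.15 kN.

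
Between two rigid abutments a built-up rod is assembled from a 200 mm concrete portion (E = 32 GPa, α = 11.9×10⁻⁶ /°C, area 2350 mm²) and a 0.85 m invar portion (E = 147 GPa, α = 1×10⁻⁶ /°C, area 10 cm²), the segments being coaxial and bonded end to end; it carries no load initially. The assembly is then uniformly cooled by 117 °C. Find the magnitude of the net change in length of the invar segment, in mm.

|ΔL| ≈ 0.159 mm

Free thermal contraction of the whole bar: Σ αᵢΔT Lᵢ = 11.9×10⁻⁶×117×200 + 1×10⁻⁶×117×850 = 0.3779 mm.
Since the ends are fixed, an axial force P builds up, equal in every segment, with P · Σ Lᵢ/(AᵢEᵢ) = δ_free.
Σ Lᵢ/(AᵢEᵢ) = 200/(2350×32×10³) + 850/(1000×147×10³) = 8.442×10⁻⁶ mm/N.
So P = 0.3779 / 8.442×10⁻⁶ = 44.77 kN, tensile.
For the invar segment, free thermal change = 1×10⁻⁶×117×850 = 0.09945 mm and elastic change from P = 44770×850/(1000×147×10³) = 0.2589 mm; these oppose, so the net change is 0.159 mm (segment lengthens).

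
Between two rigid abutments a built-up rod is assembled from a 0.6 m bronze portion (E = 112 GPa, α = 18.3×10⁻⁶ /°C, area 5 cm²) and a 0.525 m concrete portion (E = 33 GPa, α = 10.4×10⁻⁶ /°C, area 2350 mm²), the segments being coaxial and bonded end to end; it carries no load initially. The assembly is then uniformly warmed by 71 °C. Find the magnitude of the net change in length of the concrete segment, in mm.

Free thermal expansion of the whole bar: Σ αᵢΔT Lᵢ = 18.3×10⁻⁶×71×600 + 10.4×10⁻⁶×71×525 = 1.167 mm.
The walls prevent any net length change, so an axial force P (same in every segment) develops. Compatibility: P · Σ Lᵢ/(AᵢEᵢ) = δ_free.
The series flexibility is Σ Lᵢ/(AᵢEᵢ) = 600/(500×112×10³) + 525/(2350×33×10³) = 1.748×10⁻⁵ mm/N.
Hence P = δ_free / Σ(L/AE) = 1.167/1.748×10⁻⁵ = 66.76 kN (compressive).
For the concrete segment, free thermal change = 10.4×10⁻⁶×71×525 = 0.3877 mm and elastic change from P = 66760×525/(2350×33×10³) = 0.452 mm; these oppose, so the net change is 0.0643 mm (segment shortens).

|ΔL| ≈ 0.0643 mm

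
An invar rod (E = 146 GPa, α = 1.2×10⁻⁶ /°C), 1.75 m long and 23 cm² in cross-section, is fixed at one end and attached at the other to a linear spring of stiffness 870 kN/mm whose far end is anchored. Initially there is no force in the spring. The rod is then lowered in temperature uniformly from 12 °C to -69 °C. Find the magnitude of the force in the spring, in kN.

P ≈ 26.7 kN

The unrestrained thermal change is αΔT L = 1.2×10⁻⁶ × 81 × 1750 = 0.1701 mm.
Let P be the tensile force in the spring. The rod extends elastically by PL/(AE) and the spring stretches by P/k; together these equal δ_free.
P [ L/(AE) + 1/k ] = δ_free → P [ 1750/(2300×146×10³) + 1/(870×10³) ] = 0.1701.
P = 0.1701 / 6.361×10⁻⁶ = 26740 N.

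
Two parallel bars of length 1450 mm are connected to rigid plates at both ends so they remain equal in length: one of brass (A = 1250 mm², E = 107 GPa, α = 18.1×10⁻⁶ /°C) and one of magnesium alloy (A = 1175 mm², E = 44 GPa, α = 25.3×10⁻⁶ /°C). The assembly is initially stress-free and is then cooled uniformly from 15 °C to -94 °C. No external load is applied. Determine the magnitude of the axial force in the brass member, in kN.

P ≈ 29.3 kN (compressive in the brass)

The magnesium alloy has the larger α, so on cooling it would change length more than the brass if both were free. The rigid plates force a common final length, so the magnesium alloy is put into tension and the brass into compression, with equal and opposite forces P (no external load).
Setting the final lengths equal and cancelling L: (α₁ − α₂)ΔT = P/(A₁E₁) + P/(A₂E₂).
|α₁ − α₂|·ΔT = 7.2×10⁻⁶ × 109 = 0.0007848.
1/(A₁E₁) + 1/(A₂E₂) = 1/(1250×107×10³) + 1/(1175×44×10³) = 2.682×10⁻⁸ N⁻¹.
P = 0.0007848 / 2.682×10⁻⁸ = 29260 N = 29.26 kN.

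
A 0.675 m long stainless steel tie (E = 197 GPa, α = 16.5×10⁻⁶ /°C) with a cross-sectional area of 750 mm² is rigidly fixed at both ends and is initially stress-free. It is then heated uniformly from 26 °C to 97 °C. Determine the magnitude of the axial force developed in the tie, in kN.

The ends cannot move, so σ = EαΔT = 197×10³ × 16.5×10⁻⁶ × 71 = 230.8 MPa.
Axial force P = σA = 230.8 × 750 = 173100 N = 173.1 kN, compressive.

P ≈ 173 kN (compressive)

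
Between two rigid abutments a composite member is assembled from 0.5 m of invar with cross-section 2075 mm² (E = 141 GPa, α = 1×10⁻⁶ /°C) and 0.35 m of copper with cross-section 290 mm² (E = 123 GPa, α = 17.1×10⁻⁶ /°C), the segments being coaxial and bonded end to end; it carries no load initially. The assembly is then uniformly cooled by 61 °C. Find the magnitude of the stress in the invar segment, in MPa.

Free thermal contraction of the whole bar: Σ αᵢΔT Lᵢ = 1×10⁻⁶×61×500 + 17.1×10⁻⁶×61×350 = 0.3956 mm.
The rigid supports impose zero overall length change; the single axial force P common to all segments must satisfy P Σ Lᵢ/(AᵢEᵢ) = δ_free.
The series flexibility is Σ Lᵢ/(AᵢEᵢ) = 500/(2075×141×10³) + 350/(290×123×10³) = 1.152×10⁻⁵ mm/N.
Hence P = δ_free / Σ(L/AE) = 0.3956/1.152×10⁻⁵ = 34.34 kN (tensile).
σ_{invar} = P / A = 34340 / 2075 = 16.55 MPa.

σ ≈ 16.5 MPa (tensile)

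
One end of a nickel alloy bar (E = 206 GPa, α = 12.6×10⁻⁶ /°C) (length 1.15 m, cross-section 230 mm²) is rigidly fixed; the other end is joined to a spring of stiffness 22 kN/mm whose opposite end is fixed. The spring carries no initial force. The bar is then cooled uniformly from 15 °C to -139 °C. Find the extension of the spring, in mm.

If the spring were absent the bar would shorten by αΔT L = 12.6×10⁻⁶ × 154 × 1150 = 2.231 mm.
Let P be the tensile force in the spring. The bar extends elastically by PL/(AE) and the spring stretches by P/k; together these equal δ_free.
So P = δ_free / [L/(AE) + 1/k] = 2.231 / [ 1150/(230×206×10³) + 1/(22×10³) ].
P = 2.231 / 6.973×10⁻⁵ = 32000 N.
Spring extension = P/k = 32000/(22×10³) = 1.455 mm.

δ ≈ 1.45 mm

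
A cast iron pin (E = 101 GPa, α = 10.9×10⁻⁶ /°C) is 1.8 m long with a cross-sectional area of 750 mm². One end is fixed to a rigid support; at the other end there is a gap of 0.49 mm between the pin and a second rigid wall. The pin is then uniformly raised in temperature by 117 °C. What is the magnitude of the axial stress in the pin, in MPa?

Free thermal elongation = αΔT L = 10.9×10⁻⁶ × 117 × 1800 = 2.296 mm.
After closing the 0.49 mm clearance, 2.296 − 0.49 = 1.806 mm of expansion remains to be suppressed by the wall.
So σ = E(δ_free − g)/L = 101×10³ × 1.806/1800 = 101.3 MPa.

σ ≈ 101 MPa (compressive)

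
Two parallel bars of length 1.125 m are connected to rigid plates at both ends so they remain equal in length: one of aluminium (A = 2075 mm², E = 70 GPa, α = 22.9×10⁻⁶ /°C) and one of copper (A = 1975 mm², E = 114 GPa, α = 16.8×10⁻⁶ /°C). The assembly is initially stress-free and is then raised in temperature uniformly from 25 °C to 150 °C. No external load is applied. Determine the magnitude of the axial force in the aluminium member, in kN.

P ≈ 67.3 kN (compressive in the aluminium)

Both members must finish at the same length. With the larger α, the aluminium tends to over-expand; the plates restrain it, putting the aluminium in compression and the copper in tension. With no external load the two internal forces are equal and opposite, magnitude P.
Setting the final lengths equal and cancelling L: (α₁ − α₂)ΔT = P/(A₁E₁) + P/(A₂E₂).
|α₁ − α₂|·ΔT = 6.1×10⁻⁶ × 125 = 0.0007625.
1/(A₁E₁) + 1/(A₂E₂) = 1/(2075×70×10³) + 1/(1975×114×10³) = 1.133×10⁻⁸ N⁻¹.
P = 0.0007625 / 1.133×10⁻⁸ = 67320 N = 67.32 kN.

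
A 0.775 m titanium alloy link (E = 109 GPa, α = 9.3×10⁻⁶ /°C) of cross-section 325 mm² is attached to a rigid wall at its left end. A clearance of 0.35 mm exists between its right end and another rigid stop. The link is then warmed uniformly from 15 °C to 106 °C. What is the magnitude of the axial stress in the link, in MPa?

σ ≈ 43 MPa (compressive)

Free thermal elongation = αΔT L = 9.3×10⁻⁶ × 91 × 775 = 0.6559 mm.
The gap closes (δ_free > 0.35 mm) and the wall then resists a further 0.6559 − 0.35 = 0.3059 mm of expansion.
So σ = E(δ_free − g)/L = 109×10³ × 0.3059/775 = 43.02 MPa.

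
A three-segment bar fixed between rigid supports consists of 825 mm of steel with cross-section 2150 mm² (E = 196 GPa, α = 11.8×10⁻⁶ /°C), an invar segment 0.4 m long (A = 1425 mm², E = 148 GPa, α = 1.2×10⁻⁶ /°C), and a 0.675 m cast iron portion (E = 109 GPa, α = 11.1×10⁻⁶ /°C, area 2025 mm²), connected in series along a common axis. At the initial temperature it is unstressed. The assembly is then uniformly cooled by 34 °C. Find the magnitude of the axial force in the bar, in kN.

P ≈ 87.1 kN (tensile)

With the walls removed the bar would change length by δ_free = Σ αᵢΔT Lᵢ = 11.8×10⁻⁶×34×825 + 1.2×10⁻⁶×34×400 + 11.1×10⁻⁶×34×675 = 0.6021 mm.
Since the ends are fixed, an axial force P builds up, equal in every segment, with P · Σ Lᵢ/(AᵢEᵢ) = δ_free.
The series flexibility is Σ Lᵢ/(AᵢEᵢ) = 825/(2150×196×10³) + 400/(1425×148×10³) + 675/(2025×109×10³) = 6.912×10⁻⁶ mm/N.
P = 0.6021 / 6.912×10⁻⁶ = 87100 N = 87.1 kN, tensile.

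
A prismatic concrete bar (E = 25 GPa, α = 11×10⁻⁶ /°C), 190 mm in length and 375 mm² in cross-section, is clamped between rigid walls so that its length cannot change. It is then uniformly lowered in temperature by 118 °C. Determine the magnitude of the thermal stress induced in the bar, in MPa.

σ ≈ 32.4 MPa (tensile)

With length fixed, the mechanical strain must cancel the thermal strain αΔT = 11×10⁻⁶ × 118 = 1298×10⁻⁶.
The stress required to suppress this strain is σ = Eε = 25×10³ × 1298×10⁻⁶ = 32.45 MPa, tensile since the bar is trying to contract.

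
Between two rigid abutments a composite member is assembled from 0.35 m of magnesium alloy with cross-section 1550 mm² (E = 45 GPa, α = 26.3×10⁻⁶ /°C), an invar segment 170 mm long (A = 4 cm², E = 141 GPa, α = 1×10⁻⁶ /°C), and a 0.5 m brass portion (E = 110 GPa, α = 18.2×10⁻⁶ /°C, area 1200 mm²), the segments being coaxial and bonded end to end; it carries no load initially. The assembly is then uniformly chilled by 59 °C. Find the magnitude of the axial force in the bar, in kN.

With the walls removed the bar would change length by δ_free = Σ αᵢΔT Lᵢ = 26.3×10⁻⁶×59×350 + 1×10⁻⁶×59×170 + 18.2×10⁻⁶×59×500 = 1.09 mm.
The rigid supports impose zero overall length change; the single axial force P common to all segments must satisfy P Σ Lᵢ/(AᵢEᵢ) = δ_free.
The series flexibility is Σ Lᵢ/(AᵢEᵢ) = 350/(1550×45×10³) + 170/(400×141×10³) + 500/(1200×110×10³) = 1.182×10⁻⁵ mm/N.
So P = 1.09 / 1.182×10⁻⁵ = 92.22 kN, tensile.

P ≈ 92.2 kN (tensile)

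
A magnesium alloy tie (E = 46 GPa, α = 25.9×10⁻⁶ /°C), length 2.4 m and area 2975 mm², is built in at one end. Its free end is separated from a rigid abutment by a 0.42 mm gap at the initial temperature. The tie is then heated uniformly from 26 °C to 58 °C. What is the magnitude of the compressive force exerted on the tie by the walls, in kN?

P ≈ 89.5 kN

Unrestrained expansion: δ_free = αΔT L = 25.9×10⁻⁶ × 32 × 2400 = 1.989 mm.
The gap closes (δ_free > 0.42 mm) and the wall then resists a further 1.989 − 0.42 = 1.569 mm of expansion.
Compatibility: PL/(AE) = 1.569 mm, so σ = P/A = E × (1.569/2400) = 30.07 MPa.
P = σA = 30.07 × 2975 = 89.47 kN.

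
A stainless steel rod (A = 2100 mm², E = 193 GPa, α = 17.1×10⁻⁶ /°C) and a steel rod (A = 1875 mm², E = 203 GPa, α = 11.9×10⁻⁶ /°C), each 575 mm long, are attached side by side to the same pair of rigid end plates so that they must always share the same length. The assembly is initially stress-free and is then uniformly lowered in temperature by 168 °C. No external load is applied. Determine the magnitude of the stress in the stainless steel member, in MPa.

Both members must finish at the same length. With the larger α, the stainless steel tends to over-contract; the plates restrain it, putting the stainless steel in tension and the steel in compression. With no external load the two internal forces are equal and opposite, magnitude P.
Setting the final lengths equal and cancelling L: (α₁ − α₂)ΔT = P/(A₁E₁) + P/(A₂E₂).
|α₁ − α₂|·ΔT = 5.2×10⁻⁶ × 168 = 0.0008736.
1/(A₁E₁) + 1/(A₂E₂) = 1/(2100×193×10³) + 1/(1875×203×10³) = 5.095×10⁻⁹ N⁻¹.
So P = 0.0008736 / 5.095×10⁻⁹ = 171.5 kN.
σ_{stainless steel} = P/A₁ = 171500/2100 = 81.66 MPa, tensile.

σ ≈ 81.7 MPa (tensile)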